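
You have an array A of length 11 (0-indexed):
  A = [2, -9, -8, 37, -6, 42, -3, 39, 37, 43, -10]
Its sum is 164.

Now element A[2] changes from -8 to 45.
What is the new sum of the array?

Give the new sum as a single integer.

Answer: 217

Derivation:
Old value at index 2: -8
New value at index 2: 45
Delta = 45 - -8 = 53
New sum = old_sum + delta = 164 + (53) = 217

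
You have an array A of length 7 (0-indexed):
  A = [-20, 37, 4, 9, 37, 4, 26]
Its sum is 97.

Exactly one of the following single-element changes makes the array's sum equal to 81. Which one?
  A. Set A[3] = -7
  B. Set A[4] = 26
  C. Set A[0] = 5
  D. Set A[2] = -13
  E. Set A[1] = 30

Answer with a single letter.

Answer: A

Derivation:
Option A: A[3] 9->-7, delta=-16, new_sum=97+(-16)=81 <-- matches target
Option B: A[4] 37->26, delta=-11, new_sum=97+(-11)=86
Option C: A[0] -20->5, delta=25, new_sum=97+(25)=122
Option D: A[2] 4->-13, delta=-17, new_sum=97+(-17)=80
Option E: A[1] 37->30, delta=-7, new_sum=97+(-7)=90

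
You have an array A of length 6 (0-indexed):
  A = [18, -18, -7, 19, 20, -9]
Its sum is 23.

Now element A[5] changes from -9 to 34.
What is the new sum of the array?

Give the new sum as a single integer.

Answer: 66

Derivation:
Old value at index 5: -9
New value at index 5: 34
Delta = 34 - -9 = 43
New sum = old_sum + delta = 23 + (43) = 66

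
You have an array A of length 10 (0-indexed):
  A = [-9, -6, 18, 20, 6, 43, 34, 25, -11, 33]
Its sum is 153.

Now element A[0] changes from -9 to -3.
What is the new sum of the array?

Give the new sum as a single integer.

Old value at index 0: -9
New value at index 0: -3
Delta = -3 - -9 = 6
New sum = old_sum + delta = 153 + (6) = 159

Answer: 159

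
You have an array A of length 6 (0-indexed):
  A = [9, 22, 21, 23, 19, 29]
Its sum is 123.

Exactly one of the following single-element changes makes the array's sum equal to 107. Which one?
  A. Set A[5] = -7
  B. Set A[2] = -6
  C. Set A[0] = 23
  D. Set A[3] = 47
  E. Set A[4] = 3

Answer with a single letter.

Answer: E

Derivation:
Option A: A[5] 29->-7, delta=-36, new_sum=123+(-36)=87
Option B: A[2] 21->-6, delta=-27, new_sum=123+(-27)=96
Option C: A[0] 9->23, delta=14, new_sum=123+(14)=137
Option D: A[3] 23->47, delta=24, new_sum=123+(24)=147
Option E: A[4] 19->3, delta=-16, new_sum=123+(-16)=107 <-- matches target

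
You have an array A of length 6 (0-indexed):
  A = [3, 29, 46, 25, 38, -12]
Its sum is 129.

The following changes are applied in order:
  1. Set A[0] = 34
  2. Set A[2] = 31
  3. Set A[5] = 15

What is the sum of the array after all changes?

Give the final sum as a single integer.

Initial sum: 129
Change 1: A[0] 3 -> 34, delta = 31, sum = 160
Change 2: A[2] 46 -> 31, delta = -15, sum = 145
Change 3: A[5] -12 -> 15, delta = 27, sum = 172

Answer: 172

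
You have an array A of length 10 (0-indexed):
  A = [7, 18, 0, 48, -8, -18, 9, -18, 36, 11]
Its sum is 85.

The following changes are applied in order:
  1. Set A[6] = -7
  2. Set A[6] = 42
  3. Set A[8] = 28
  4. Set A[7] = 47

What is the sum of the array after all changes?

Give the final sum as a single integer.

Answer: 175

Derivation:
Initial sum: 85
Change 1: A[6] 9 -> -7, delta = -16, sum = 69
Change 2: A[6] -7 -> 42, delta = 49, sum = 118
Change 3: A[8] 36 -> 28, delta = -8, sum = 110
Change 4: A[7] -18 -> 47, delta = 65, sum = 175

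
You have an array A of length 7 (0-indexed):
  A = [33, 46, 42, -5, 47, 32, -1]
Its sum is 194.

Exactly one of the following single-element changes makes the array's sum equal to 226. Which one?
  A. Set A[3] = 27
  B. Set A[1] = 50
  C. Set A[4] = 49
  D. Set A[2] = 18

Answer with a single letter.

Option A: A[3] -5->27, delta=32, new_sum=194+(32)=226 <-- matches target
Option B: A[1] 46->50, delta=4, new_sum=194+(4)=198
Option C: A[4] 47->49, delta=2, new_sum=194+(2)=196
Option D: A[2] 42->18, delta=-24, new_sum=194+(-24)=170

Answer: A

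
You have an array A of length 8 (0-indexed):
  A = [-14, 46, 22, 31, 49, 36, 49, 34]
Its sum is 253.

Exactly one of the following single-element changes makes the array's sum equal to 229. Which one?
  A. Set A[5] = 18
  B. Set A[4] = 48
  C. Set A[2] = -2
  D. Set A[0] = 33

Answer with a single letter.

Option A: A[5] 36->18, delta=-18, new_sum=253+(-18)=235
Option B: A[4] 49->48, delta=-1, new_sum=253+(-1)=252
Option C: A[2] 22->-2, delta=-24, new_sum=253+(-24)=229 <-- matches target
Option D: A[0] -14->33, delta=47, new_sum=253+(47)=300

Answer: C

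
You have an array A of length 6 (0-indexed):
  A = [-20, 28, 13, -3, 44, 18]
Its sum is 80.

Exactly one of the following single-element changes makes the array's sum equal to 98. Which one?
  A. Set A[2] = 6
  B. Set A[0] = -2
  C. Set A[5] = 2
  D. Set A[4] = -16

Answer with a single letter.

Answer: B

Derivation:
Option A: A[2] 13->6, delta=-7, new_sum=80+(-7)=73
Option B: A[0] -20->-2, delta=18, new_sum=80+(18)=98 <-- matches target
Option C: A[5] 18->2, delta=-16, new_sum=80+(-16)=64
Option D: A[4] 44->-16, delta=-60, new_sum=80+(-60)=20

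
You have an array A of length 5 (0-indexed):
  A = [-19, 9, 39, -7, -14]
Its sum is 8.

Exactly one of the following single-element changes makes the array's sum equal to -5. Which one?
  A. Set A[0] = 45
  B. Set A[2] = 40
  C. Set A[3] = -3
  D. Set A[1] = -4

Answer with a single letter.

Answer: D

Derivation:
Option A: A[0] -19->45, delta=64, new_sum=8+(64)=72
Option B: A[2] 39->40, delta=1, new_sum=8+(1)=9
Option C: A[3] -7->-3, delta=4, new_sum=8+(4)=12
Option D: A[1] 9->-4, delta=-13, new_sum=8+(-13)=-5 <-- matches target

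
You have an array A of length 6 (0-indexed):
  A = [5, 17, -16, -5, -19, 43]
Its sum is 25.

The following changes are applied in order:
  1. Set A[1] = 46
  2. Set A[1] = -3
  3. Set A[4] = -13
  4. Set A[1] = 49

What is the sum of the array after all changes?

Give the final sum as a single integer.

Initial sum: 25
Change 1: A[1] 17 -> 46, delta = 29, sum = 54
Change 2: A[1] 46 -> -3, delta = -49, sum = 5
Change 3: A[4] -19 -> -13, delta = 6, sum = 11
Change 4: A[1] -3 -> 49, delta = 52, sum = 63

Answer: 63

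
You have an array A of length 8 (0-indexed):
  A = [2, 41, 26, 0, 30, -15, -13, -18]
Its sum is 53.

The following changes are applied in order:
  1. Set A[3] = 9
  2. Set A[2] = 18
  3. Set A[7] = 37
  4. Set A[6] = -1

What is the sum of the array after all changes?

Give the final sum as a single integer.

Initial sum: 53
Change 1: A[3] 0 -> 9, delta = 9, sum = 62
Change 2: A[2] 26 -> 18, delta = -8, sum = 54
Change 3: A[7] -18 -> 37, delta = 55, sum = 109
Change 4: A[6] -13 -> -1, delta = 12, sum = 121

Answer: 121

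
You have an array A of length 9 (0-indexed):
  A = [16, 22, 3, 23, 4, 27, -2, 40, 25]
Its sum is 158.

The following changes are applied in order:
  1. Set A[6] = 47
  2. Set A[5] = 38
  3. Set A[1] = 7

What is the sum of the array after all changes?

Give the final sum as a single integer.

Answer: 203

Derivation:
Initial sum: 158
Change 1: A[6] -2 -> 47, delta = 49, sum = 207
Change 2: A[5] 27 -> 38, delta = 11, sum = 218
Change 3: A[1] 22 -> 7, delta = -15, sum = 203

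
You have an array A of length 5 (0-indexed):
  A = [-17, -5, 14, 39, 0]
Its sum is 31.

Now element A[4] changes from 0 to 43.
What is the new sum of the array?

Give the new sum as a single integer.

Answer: 74

Derivation:
Old value at index 4: 0
New value at index 4: 43
Delta = 43 - 0 = 43
New sum = old_sum + delta = 31 + (43) = 74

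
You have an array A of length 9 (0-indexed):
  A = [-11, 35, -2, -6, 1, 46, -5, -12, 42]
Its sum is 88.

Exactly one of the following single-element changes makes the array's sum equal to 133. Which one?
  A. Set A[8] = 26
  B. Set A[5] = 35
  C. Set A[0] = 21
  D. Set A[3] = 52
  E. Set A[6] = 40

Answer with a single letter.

Option A: A[8] 42->26, delta=-16, new_sum=88+(-16)=72
Option B: A[5] 46->35, delta=-11, new_sum=88+(-11)=77
Option C: A[0] -11->21, delta=32, new_sum=88+(32)=120
Option D: A[3] -6->52, delta=58, new_sum=88+(58)=146
Option E: A[6] -5->40, delta=45, new_sum=88+(45)=133 <-- matches target

Answer: E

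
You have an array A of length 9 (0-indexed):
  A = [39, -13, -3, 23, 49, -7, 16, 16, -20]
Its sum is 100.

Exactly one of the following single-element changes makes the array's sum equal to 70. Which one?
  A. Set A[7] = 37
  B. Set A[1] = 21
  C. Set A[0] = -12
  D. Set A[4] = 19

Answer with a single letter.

Option A: A[7] 16->37, delta=21, new_sum=100+(21)=121
Option B: A[1] -13->21, delta=34, new_sum=100+(34)=134
Option C: A[0] 39->-12, delta=-51, new_sum=100+(-51)=49
Option D: A[4] 49->19, delta=-30, new_sum=100+(-30)=70 <-- matches target

Answer: D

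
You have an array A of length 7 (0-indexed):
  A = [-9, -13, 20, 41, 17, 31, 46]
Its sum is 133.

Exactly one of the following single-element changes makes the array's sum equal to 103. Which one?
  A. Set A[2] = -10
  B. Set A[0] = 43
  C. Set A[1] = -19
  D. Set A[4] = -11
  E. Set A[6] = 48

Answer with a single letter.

Answer: A

Derivation:
Option A: A[2] 20->-10, delta=-30, new_sum=133+(-30)=103 <-- matches target
Option B: A[0] -9->43, delta=52, new_sum=133+(52)=185
Option C: A[1] -13->-19, delta=-6, new_sum=133+(-6)=127
Option D: A[4] 17->-11, delta=-28, new_sum=133+(-28)=105
Option E: A[6] 46->48, delta=2, new_sum=133+(2)=135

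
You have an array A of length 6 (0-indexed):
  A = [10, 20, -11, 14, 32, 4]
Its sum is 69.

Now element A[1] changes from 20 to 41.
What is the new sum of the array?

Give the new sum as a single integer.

Answer: 90

Derivation:
Old value at index 1: 20
New value at index 1: 41
Delta = 41 - 20 = 21
New sum = old_sum + delta = 69 + (21) = 90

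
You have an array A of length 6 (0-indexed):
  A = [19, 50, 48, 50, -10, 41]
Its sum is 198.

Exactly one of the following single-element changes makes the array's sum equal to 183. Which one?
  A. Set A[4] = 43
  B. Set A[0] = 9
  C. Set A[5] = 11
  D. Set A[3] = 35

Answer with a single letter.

Option A: A[4] -10->43, delta=53, new_sum=198+(53)=251
Option B: A[0] 19->9, delta=-10, new_sum=198+(-10)=188
Option C: A[5] 41->11, delta=-30, new_sum=198+(-30)=168
Option D: A[3] 50->35, delta=-15, new_sum=198+(-15)=183 <-- matches target

Answer: D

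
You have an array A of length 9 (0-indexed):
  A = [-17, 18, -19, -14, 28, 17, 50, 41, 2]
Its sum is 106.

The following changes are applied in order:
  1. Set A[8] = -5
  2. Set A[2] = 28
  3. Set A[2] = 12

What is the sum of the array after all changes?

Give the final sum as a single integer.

Initial sum: 106
Change 1: A[8] 2 -> -5, delta = -7, sum = 99
Change 2: A[2] -19 -> 28, delta = 47, sum = 146
Change 3: A[2] 28 -> 12, delta = -16, sum = 130

Answer: 130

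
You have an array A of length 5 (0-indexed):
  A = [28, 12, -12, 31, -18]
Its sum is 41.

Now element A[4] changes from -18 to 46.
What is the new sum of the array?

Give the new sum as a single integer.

Answer: 105

Derivation:
Old value at index 4: -18
New value at index 4: 46
Delta = 46 - -18 = 64
New sum = old_sum + delta = 41 + (64) = 105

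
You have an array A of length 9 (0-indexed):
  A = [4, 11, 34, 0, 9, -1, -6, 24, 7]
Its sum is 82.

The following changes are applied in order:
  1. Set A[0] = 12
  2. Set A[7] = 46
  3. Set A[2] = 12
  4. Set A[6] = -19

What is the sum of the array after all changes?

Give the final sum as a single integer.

Initial sum: 82
Change 1: A[0] 4 -> 12, delta = 8, sum = 90
Change 2: A[7] 24 -> 46, delta = 22, sum = 112
Change 3: A[2] 34 -> 12, delta = -22, sum = 90
Change 4: A[6] -6 -> -19, delta = -13, sum = 77

Answer: 77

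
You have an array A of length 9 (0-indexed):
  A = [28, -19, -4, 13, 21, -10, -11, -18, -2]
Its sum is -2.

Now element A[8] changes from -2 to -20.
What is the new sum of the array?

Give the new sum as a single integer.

Answer: -20

Derivation:
Old value at index 8: -2
New value at index 8: -20
Delta = -20 - -2 = -18
New sum = old_sum + delta = -2 + (-18) = -20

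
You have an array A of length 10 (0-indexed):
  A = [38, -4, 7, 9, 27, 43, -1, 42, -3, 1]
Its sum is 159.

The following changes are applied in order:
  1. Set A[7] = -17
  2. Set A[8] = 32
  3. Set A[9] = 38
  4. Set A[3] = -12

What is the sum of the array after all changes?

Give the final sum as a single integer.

Answer: 151

Derivation:
Initial sum: 159
Change 1: A[7] 42 -> -17, delta = -59, sum = 100
Change 2: A[8] -3 -> 32, delta = 35, sum = 135
Change 3: A[9] 1 -> 38, delta = 37, sum = 172
Change 4: A[3] 9 -> -12, delta = -21, sum = 151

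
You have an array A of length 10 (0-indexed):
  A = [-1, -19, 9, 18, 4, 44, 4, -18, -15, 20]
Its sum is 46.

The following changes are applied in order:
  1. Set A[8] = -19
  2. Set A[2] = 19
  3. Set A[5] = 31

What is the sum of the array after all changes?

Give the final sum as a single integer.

Initial sum: 46
Change 1: A[8] -15 -> -19, delta = -4, sum = 42
Change 2: A[2] 9 -> 19, delta = 10, sum = 52
Change 3: A[5] 44 -> 31, delta = -13, sum = 39

Answer: 39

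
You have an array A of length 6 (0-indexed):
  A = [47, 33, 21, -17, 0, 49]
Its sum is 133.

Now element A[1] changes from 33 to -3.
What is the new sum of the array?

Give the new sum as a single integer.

Answer: 97

Derivation:
Old value at index 1: 33
New value at index 1: -3
Delta = -3 - 33 = -36
New sum = old_sum + delta = 133 + (-36) = 97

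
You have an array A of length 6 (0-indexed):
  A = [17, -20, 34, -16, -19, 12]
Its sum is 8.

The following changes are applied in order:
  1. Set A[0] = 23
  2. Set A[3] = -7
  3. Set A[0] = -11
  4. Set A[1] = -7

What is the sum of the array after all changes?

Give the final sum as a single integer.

Answer: 2

Derivation:
Initial sum: 8
Change 1: A[0] 17 -> 23, delta = 6, sum = 14
Change 2: A[3] -16 -> -7, delta = 9, sum = 23
Change 3: A[0] 23 -> -11, delta = -34, sum = -11
Change 4: A[1] -20 -> -7, delta = 13, sum = 2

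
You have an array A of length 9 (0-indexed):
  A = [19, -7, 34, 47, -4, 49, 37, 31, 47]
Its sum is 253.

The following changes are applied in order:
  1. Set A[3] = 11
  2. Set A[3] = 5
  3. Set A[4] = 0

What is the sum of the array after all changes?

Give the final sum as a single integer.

Initial sum: 253
Change 1: A[3] 47 -> 11, delta = -36, sum = 217
Change 2: A[3] 11 -> 5, delta = -6, sum = 211
Change 3: A[4] -4 -> 0, delta = 4, sum = 215

Answer: 215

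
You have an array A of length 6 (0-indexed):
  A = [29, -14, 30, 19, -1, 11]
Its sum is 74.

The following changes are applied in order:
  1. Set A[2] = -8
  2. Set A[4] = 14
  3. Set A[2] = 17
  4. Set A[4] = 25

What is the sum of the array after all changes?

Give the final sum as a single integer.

Initial sum: 74
Change 1: A[2] 30 -> -8, delta = -38, sum = 36
Change 2: A[4] -1 -> 14, delta = 15, sum = 51
Change 3: A[2] -8 -> 17, delta = 25, sum = 76
Change 4: A[4] 14 -> 25, delta = 11, sum = 87

Answer: 87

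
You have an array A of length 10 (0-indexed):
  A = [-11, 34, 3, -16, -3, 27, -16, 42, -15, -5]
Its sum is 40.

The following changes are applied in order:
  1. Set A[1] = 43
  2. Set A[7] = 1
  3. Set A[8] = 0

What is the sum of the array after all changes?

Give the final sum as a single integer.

Initial sum: 40
Change 1: A[1] 34 -> 43, delta = 9, sum = 49
Change 2: A[7] 42 -> 1, delta = -41, sum = 8
Change 3: A[8] -15 -> 0, delta = 15, sum = 23

Answer: 23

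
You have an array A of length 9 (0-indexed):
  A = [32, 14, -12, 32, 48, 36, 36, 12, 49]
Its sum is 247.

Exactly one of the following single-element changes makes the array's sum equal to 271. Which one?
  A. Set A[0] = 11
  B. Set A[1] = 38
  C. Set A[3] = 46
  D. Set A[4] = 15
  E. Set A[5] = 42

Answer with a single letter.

Answer: B

Derivation:
Option A: A[0] 32->11, delta=-21, new_sum=247+(-21)=226
Option B: A[1] 14->38, delta=24, new_sum=247+(24)=271 <-- matches target
Option C: A[3] 32->46, delta=14, new_sum=247+(14)=261
Option D: A[4] 48->15, delta=-33, new_sum=247+(-33)=214
Option E: A[5] 36->42, delta=6, new_sum=247+(6)=253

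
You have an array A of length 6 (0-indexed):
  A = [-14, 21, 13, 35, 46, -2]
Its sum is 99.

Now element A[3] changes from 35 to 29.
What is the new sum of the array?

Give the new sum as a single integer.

Answer: 93

Derivation:
Old value at index 3: 35
New value at index 3: 29
Delta = 29 - 35 = -6
New sum = old_sum + delta = 99 + (-6) = 93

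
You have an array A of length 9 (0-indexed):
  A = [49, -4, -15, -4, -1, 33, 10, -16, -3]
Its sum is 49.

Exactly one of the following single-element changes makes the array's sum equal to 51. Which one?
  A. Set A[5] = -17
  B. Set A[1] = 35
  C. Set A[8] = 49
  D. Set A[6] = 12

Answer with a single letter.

Option A: A[5] 33->-17, delta=-50, new_sum=49+(-50)=-1
Option B: A[1] -4->35, delta=39, new_sum=49+(39)=88
Option C: A[8] -3->49, delta=52, new_sum=49+(52)=101
Option D: A[6] 10->12, delta=2, new_sum=49+(2)=51 <-- matches target

Answer: D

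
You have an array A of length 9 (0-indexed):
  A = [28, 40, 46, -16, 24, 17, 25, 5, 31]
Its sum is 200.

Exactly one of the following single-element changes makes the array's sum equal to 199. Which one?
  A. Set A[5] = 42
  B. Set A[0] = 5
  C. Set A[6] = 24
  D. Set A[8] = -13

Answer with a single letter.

Option A: A[5] 17->42, delta=25, new_sum=200+(25)=225
Option B: A[0] 28->5, delta=-23, new_sum=200+(-23)=177
Option C: A[6] 25->24, delta=-1, new_sum=200+(-1)=199 <-- matches target
Option D: A[8] 31->-13, delta=-44, new_sum=200+(-44)=156

Answer: C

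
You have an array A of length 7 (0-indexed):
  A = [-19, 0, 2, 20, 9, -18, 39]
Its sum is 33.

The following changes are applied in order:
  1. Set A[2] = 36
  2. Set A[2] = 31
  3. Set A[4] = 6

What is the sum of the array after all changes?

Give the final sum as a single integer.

Answer: 59

Derivation:
Initial sum: 33
Change 1: A[2] 2 -> 36, delta = 34, sum = 67
Change 2: A[2] 36 -> 31, delta = -5, sum = 62
Change 3: A[4] 9 -> 6, delta = -3, sum = 59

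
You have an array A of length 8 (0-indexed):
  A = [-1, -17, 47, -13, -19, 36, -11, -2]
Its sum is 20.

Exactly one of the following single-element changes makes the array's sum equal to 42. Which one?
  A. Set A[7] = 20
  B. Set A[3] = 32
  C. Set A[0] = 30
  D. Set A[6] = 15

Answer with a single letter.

Answer: A

Derivation:
Option A: A[7] -2->20, delta=22, new_sum=20+(22)=42 <-- matches target
Option B: A[3] -13->32, delta=45, new_sum=20+(45)=65
Option C: A[0] -1->30, delta=31, new_sum=20+(31)=51
Option D: A[6] -11->15, delta=26, new_sum=20+(26)=46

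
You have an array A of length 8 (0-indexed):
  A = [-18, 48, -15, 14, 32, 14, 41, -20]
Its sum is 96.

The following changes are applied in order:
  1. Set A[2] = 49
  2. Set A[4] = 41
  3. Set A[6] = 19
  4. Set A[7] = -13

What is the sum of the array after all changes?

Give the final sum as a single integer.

Initial sum: 96
Change 1: A[2] -15 -> 49, delta = 64, sum = 160
Change 2: A[4] 32 -> 41, delta = 9, sum = 169
Change 3: A[6] 41 -> 19, delta = -22, sum = 147
Change 4: A[7] -20 -> -13, delta = 7, sum = 154

Answer: 154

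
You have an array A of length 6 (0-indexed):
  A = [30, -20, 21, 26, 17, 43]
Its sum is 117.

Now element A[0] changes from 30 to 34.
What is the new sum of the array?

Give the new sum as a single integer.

Answer: 121

Derivation:
Old value at index 0: 30
New value at index 0: 34
Delta = 34 - 30 = 4
New sum = old_sum + delta = 117 + (4) = 121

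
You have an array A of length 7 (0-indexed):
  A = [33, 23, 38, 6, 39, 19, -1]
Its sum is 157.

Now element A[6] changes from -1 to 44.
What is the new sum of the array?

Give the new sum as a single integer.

Answer: 202

Derivation:
Old value at index 6: -1
New value at index 6: 44
Delta = 44 - -1 = 45
New sum = old_sum + delta = 157 + (45) = 202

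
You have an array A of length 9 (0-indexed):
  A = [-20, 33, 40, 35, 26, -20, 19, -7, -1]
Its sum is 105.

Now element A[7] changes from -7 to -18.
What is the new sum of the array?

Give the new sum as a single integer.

Answer: 94

Derivation:
Old value at index 7: -7
New value at index 7: -18
Delta = -18 - -7 = -11
New sum = old_sum + delta = 105 + (-11) = 94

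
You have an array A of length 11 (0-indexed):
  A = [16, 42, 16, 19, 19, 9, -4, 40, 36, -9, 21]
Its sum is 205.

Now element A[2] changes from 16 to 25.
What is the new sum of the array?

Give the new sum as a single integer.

Old value at index 2: 16
New value at index 2: 25
Delta = 25 - 16 = 9
New sum = old_sum + delta = 205 + (9) = 214

Answer: 214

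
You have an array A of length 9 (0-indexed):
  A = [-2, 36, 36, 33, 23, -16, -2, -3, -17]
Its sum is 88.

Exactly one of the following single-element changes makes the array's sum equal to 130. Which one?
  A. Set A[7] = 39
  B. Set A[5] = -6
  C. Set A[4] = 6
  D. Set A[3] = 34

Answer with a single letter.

Answer: A

Derivation:
Option A: A[7] -3->39, delta=42, new_sum=88+(42)=130 <-- matches target
Option B: A[5] -16->-6, delta=10, new_sum=88+(10)=98
Option C: A[4] 23->6, delta=-17, new_sum=88+(-17)=71
Option D: A[3] 33->34, delta=1, new_sum=88+(1)=89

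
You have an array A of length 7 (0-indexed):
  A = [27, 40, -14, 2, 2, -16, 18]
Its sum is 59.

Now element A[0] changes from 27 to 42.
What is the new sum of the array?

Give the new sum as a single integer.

Old value at index 0: 27
New value at index 0: 42
Delta = 42 - 27 = 15
New sum = old_sum + delta = 59 + (15) = 74

Answer: 74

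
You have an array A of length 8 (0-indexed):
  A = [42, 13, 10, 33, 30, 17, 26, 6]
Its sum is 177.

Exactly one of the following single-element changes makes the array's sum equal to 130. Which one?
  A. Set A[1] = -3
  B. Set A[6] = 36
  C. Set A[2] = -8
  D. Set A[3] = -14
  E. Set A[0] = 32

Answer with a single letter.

Option A: A[1] 13->-3, delta=-16, new_sum=177+(-16)=161
Option B: A[6] 26->36, delta=10, new_sum=177+(10)=187
Option C: A[2] 10->-8, delta=-18, new_sum=177+(-18)=159
Option D: A[3] 33->-14, delta=-47, new_sum=177+(-47)=130 <-- matches target
Option E: A[0] 42->32, delta=-10, new_sum=177+(-10)=167

Answer: D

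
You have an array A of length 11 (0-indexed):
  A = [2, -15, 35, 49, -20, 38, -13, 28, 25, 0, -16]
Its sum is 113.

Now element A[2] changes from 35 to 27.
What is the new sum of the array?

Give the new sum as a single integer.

Answer: 105

Derivation:
Old value at index 2: 35
New value at index 2: 27
Delta = 27 - 35 = -8
New sum = old_sum + delta = 113 + (-8) = 105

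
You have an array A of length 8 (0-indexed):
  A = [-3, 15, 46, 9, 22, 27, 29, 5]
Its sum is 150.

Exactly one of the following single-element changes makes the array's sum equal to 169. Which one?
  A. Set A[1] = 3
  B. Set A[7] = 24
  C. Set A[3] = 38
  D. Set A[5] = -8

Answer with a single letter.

Option A: A[1] 15->3, delta=-12, new_sum=150+(-12)=138
Option B: A[7] 5->24, delta=19, new_sum=150+(19)=169 <-- matches target
Option C: A[3] 9->38, delta=29, new_sum=150+(29)=179
Option D: A[5] 27->-8, delta=-35, new_sum=150+(-35)=115

Answer: B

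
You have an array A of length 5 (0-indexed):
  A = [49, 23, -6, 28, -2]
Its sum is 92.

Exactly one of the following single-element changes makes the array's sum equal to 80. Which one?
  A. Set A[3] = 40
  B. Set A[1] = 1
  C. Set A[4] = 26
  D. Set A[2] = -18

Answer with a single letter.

Answer: D

Derivation:
Option A: A[3] 28->40, delta=12, new_sum=92+(12)=104
Option B: A[1] 23->1, delta=-22, new_sum=92+(-22)=70
Option C: A[4] -2->26, delta=28, new_sum=92+(28)=120
Option D: A[2] -6->-18, delta=-12, new_sum=92+(-12)=80 <-- matches target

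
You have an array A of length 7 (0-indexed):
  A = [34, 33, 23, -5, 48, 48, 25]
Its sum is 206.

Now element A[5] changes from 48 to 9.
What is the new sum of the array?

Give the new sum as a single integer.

Old value at index 5: 48
New value at index 5: 9
Delta = 9 - 48 = -39
New sum = old_sum + delta = 206 + (-39) = 167

Answer: 167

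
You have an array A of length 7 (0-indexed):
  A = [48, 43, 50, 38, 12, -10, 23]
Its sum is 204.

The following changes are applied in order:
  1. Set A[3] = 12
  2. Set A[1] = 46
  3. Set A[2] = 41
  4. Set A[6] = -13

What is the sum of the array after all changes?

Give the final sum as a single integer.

Answer: 136

Derivation:
Initial sum: 204
Change 1: A[3] 38 -> 12, delta = -26, sum = 178
Change 2: A[1] 43 -> 46, delta = 3, sum = 181
Change 3: A[2] 50 -> 41, delta = -9, sum = 172
Change 4: A[6] 23 -> -13, delta = -36, sum = 136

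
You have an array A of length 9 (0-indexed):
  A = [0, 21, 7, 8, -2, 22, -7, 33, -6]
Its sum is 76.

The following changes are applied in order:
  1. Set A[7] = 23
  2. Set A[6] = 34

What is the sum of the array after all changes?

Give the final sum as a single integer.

Initial sum: 76
Change 1: A[7] 33 -> 23, delta = -10, sum = 66
Change 2: A[6] -7 -> 34, delta = 41, sum = 107

Answer: 107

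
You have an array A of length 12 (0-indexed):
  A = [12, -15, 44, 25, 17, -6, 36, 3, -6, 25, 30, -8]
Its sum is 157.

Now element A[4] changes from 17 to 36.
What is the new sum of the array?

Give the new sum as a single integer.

Answer: 176

Derivation:
Old value at index 4: 17
New value at index 4: 36
Delta = 36 - 17 = 19
New sum = old_sum + delta = 157 + (19) = 176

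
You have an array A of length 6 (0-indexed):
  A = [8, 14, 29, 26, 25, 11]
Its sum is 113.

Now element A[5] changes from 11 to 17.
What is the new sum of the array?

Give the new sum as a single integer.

Answer: 119

Derivation:
Old value at index 5: 11
New value at index 5: 17
Delta = 17 - 11 = 6
New sum = old_sum + delta = 113 + (6) = 119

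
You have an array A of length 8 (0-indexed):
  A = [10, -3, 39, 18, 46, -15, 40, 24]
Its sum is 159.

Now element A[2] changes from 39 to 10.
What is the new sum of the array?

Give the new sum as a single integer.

Answer: 130

Derivation:
Old value at index 2: 39
New value at index 2: 10
Delta = 10 - 39 = -29
New sum = old_sum + delta = 159 + (-29) = 130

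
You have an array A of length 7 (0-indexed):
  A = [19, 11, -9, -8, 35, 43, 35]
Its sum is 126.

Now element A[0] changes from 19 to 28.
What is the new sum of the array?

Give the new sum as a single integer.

Old value at index 0: 19
New value at index 0: 28
Delta = 28 - 19 = 9
New sum = old_sum + delta = 126 + (9) = 135

Answer: 135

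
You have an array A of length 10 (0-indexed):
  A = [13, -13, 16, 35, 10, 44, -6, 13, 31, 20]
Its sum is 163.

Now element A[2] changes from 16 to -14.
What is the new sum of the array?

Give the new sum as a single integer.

Old value at index 2: 16
New value at index 2: -14
Delta = -14 - 16 = -30
New sum = old_sum + delta = 163 + (-30) = 133

Answer: 133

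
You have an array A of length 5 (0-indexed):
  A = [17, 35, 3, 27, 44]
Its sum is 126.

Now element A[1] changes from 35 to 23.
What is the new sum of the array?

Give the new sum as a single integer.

Answer: 114

Derivation:
Old value at index 1: 35
New value at index 1: 23
Delta = 23 - 35 = -12
New sum = old_sum + delta = 126 + (-12) = 114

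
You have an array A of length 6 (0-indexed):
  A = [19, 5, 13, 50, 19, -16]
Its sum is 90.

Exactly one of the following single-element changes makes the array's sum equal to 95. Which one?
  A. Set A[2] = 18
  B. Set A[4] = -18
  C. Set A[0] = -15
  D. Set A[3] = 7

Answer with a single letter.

Answer: A

Derivation:
Option A: A[2] 13->18, delta=5, new_sum=90+(5)=95 <-- matches target
Option B: A[4] 19->-18, delta=-37, new_sum=90+(-37)=53
Option C: A[0] 19->-15, delta=-34, new_sum=90+(-34)=56
Option D: A[3] 50->7, delta=-43, new_sum=90+(-43)=47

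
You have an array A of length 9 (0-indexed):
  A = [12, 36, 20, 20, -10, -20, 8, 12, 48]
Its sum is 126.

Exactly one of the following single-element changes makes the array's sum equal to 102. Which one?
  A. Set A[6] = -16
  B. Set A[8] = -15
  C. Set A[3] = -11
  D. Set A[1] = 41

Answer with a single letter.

Answer: A

Derivation:
Option A: A[6] 8->-16, delta=-24, new_sum=126+(-24)=102 <-- matches target
Option B: A[8] 48->-15, delta=-63, new_sum=126+(-63)=63
Option C: A[3] 20->-11, delta=-31, new_sum=126+(-31)=95
Option D: A[1] 36->41, delta=5, new_sum=126+(5)=131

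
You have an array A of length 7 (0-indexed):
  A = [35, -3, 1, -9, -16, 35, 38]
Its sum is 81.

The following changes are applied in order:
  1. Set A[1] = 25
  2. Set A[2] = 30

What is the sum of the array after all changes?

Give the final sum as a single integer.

Answer: 138

Derivation:
Initial sum: 81
Change 1: A[1] -3 -> 25, delta = 28, sum = 109
Change 2: A[2] 1 -> 30, delta = 29, sum = 138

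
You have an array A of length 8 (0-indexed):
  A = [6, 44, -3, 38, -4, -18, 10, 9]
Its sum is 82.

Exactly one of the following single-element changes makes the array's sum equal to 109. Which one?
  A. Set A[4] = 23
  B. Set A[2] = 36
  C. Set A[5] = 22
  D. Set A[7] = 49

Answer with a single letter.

Option A: A[4] -4->23, delta=27, new_sum=82+(27)=109 <-- matches target
Option B: A[2] -3->36, delta=39, new_sum=82+(39)=121
Option C: A[5] -18->22, delta=40, new_sum=82+(40)=122
Option D: A[7] 9->49, delta=40, new_sum=82+(40)=122

Answer: A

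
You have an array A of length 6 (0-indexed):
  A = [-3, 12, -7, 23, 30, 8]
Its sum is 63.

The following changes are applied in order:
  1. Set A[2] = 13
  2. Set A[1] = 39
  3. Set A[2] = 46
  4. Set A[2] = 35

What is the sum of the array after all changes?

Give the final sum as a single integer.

Answer: 132

Derivation:
Initial sum: 63
Change 1: A[2] -7 -> 13, delta = 20, sum = 83
Change 2: A[1] 12 -> 39, delta = 27, sum = 110
Change 3: A[2] 13 -> 46, delta = 33, sum = 143
Change 4: A[2] 46 -> 35, delta = -11, sum = 132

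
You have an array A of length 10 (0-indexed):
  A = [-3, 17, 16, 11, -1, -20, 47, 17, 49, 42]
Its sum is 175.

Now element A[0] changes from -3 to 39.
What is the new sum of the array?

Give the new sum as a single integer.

Old value at index 0: -3
New value at index 0: 39
Delta = 39 - -3 = 42
New sum = old_sum + delta = 175 + (42) = 217

Answer: 217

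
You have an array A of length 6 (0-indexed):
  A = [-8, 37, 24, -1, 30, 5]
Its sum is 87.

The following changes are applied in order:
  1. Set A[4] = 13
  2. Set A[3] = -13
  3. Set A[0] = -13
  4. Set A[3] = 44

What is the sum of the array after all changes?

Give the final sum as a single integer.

Initial sum: 87
Change 1: A[4] 30 -> 13, delta = -17, sum = 70
Change 2: A[3] -1 -> -13, delta = -12, sum = 58
Change 3: A[0] -8 -> -13, delta = -5, sum = 53
Change 4: A[3] -13 -> 44, delta = 57, sum = 110

Answer: 110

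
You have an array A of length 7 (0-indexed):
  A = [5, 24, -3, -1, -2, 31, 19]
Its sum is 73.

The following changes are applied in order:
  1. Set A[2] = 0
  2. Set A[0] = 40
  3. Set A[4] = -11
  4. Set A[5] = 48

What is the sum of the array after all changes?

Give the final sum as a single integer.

Answer: 119

Derivation:
Initial sum: 73
Change 1: A[2] -3 -> 0, delta = 3, sum = 76
Change 2: A[0] 5 -> 40, delta = 35, sum = 111
Change 3: A[4] -2 -> -11, delta = -9, sum = 102
Change 4: A[5] 31 -> 48, delta = 17, sum = 119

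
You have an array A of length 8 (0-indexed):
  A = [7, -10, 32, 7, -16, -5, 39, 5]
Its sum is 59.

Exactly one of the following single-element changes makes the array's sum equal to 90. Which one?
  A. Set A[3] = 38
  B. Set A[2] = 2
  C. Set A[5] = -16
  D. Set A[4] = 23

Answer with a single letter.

Answer: A

Derivation:
Option A: A[3] 7->38, delta=31, new_sum=59+(31)=90 <-- matches target
Option B: A[2] 32->2, delta=-30, new_sum=59+(-30)=29
Option C: A[5] -5->-16, delta=-11, new_sum=59+(-11)=48
Option D: A[4] -16->23, delta=39, new_sum=59+(39)=98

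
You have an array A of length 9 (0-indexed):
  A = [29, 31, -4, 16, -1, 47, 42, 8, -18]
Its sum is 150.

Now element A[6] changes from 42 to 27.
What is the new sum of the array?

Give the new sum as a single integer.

Old value at index 6: 42
New value at index 6: 27
Delta = 27 - 42 = -15
New sum = old_sum + delta = 150 + (-15) = 135

Answer: 135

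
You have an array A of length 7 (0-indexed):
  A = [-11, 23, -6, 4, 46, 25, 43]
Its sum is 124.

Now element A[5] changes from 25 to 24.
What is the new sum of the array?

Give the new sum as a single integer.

Old value at index 5: 25
New value at index 5: 24
Delta = 24 - 25 = -1
New sum = old_sum + delta = 124 + (-1) = 123

Answer: 123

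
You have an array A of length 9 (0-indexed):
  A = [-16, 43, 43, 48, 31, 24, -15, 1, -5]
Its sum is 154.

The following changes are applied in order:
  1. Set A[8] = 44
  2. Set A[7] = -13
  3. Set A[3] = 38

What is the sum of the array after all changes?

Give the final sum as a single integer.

Initial sum: 154
Change 1: A[8] -5 -> 44, delta = 49, sum = 203
Change 2: A[7] 1 -> -13, delta = -14, sum = 189
Change 3: A[3] 48 -> 38, delta = -10, sum = 179

Answer: 179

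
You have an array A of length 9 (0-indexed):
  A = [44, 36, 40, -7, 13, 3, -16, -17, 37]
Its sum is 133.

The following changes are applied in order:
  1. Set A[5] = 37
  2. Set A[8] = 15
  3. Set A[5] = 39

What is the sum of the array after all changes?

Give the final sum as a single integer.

Initial sum: 133
Change 1: A[5] 3 -> 37, delta = 34, sum = 167
Change 2: A[8] 37 -> 15, delta = -22, sum = 145
Change 3: A[5] 37 -> 39, delta = 2, sum = 147

Answer: 147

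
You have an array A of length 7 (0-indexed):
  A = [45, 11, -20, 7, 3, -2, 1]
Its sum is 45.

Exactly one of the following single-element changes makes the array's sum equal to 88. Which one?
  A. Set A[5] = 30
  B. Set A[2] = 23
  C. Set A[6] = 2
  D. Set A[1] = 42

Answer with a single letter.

Option A: A[5] -2->30, delta=32, new_sum=45+(32)=77
Option B: A[2] -20->23, delta=43, new_sum=45+(43)=88 <-- matches target
Option C: A[6] 1->2, delta=1, new_sum=45+(1)=46
Option D: A[1] 11->42, delta=31, new_sum=45+(31)=76

Answer: B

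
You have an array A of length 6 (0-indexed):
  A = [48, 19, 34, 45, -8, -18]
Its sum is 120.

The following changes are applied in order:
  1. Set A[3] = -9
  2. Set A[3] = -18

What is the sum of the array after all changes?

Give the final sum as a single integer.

Initial sum: 120
Change 1: A[3] 45 -> -9, delta = -54, sum = 66
Change 2: A[3] -9 -> -18, delta = -9, sum = 57

Answer: 57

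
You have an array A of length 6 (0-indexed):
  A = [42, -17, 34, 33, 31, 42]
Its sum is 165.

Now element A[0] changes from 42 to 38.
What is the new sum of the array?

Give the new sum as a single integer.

Old value at index 0: 42
New value at index 0: 38
Delta = 38 - 42 = -4
New sum = old_sum + delta = 165 + (-4) = 161

Answer: 161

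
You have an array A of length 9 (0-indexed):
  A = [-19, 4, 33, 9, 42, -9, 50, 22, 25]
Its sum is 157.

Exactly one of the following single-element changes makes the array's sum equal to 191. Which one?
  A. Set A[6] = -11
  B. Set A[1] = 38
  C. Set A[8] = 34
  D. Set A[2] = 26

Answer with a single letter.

Option A: A[6] 50->-11, delta=-61, new_sum=157+(-61)=96
Option B: A[1] 4->38, delta=34, new_sum=157+(34)=191 <-- matches target
Option C: A[8] 25->34, delta=9, new_sum=157+(9)=166
Option D: A[2] 33->26, delta=-7, new_sum=157+(-7)=150

Answer: B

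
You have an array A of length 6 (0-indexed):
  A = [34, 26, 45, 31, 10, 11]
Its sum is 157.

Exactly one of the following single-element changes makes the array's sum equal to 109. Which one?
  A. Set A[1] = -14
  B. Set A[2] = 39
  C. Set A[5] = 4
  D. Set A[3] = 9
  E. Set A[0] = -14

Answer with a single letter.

Option A: A[1] 26->-14, delta=-40, new_sum=157+(-40)=117
Option B: A[2] 45->39, delta=-6, new_sum=157+(-6)=151
Option C: A[5] 11->4, delta=-7, new_sum=157+(-7)=150
Option D: A[3] 31->9, delta=-22, new_sum=157+(-22)=135
Option E: A[0] 34->-14, delta=-48, new_sum=157+(-48)=109 <-- matches target

Answer: E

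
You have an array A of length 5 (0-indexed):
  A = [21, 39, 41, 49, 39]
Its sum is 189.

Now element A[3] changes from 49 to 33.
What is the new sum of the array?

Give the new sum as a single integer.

Answer: 173

Derivation:
Old value at index 3: 49
New value at index 3: 33
Delta = 33 - 49 = -16
New sum = old_sum + delta = 189 + (-16) = 173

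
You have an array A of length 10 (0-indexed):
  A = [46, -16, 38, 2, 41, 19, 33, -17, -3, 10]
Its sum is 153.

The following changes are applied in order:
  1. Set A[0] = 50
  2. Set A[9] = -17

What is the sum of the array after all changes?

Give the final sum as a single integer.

Initial sum: 153
Change 1: A[0] 46 -> 50, delta = 4, sum = 157
Change 2: A[9] 10 -> -17, delta = -27, sum = 130

Answer: 130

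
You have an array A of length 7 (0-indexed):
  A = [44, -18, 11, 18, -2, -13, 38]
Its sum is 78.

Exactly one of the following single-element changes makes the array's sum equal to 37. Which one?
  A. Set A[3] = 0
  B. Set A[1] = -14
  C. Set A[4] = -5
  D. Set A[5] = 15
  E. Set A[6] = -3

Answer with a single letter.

Answer: E

Derivation:
Option A: A[3] 18->0, delta=-18, new_sum=78+(-18)=60
Option B: A[1] -18->-14, delta=4, new_sum=78+(4)=82
Option C: A[4] -2->-5, delta=-3, new_sum=78+(-3)=75
Option D: A[5] -13->15, delta=28, new_sum=78+(28)=106
Option E: A[6] 38->-3, delta=-41, new_sum=78+(-41)=37 <-- matches target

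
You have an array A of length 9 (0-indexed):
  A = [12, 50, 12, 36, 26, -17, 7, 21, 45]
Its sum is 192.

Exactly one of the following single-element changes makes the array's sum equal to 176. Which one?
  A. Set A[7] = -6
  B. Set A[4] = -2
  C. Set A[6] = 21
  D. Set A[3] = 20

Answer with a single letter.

Answer: D

Derivation:
Option A: A[7] 21->-6, delta=-27, new_sum=192+(-27)=165
Option B: A[4] 26->-2, delta=-28, new_sum=192+(-28)=164
Option C: A[6] 7->21, delta=14, new_sum=192+(14)=206
Option D: A[3] 36->20, delta=-16, new_sum=192+(-16)=176 <-- matches target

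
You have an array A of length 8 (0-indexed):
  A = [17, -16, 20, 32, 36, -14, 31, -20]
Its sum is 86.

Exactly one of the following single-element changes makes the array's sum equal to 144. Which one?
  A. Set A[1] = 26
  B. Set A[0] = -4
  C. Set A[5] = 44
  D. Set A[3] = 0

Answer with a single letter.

Option A: A[1] -16->26, delta=42, new_sum=86+(42)=128
Option B: A[0] 17->-4, delta=-21, new_sum=86+(-21)=65
Option C: A[5] -14->44, delta=58, new_sum=86+(58)=144 <-- matches target
Option D: A[3] 32->0, delta=-32, new_sum=86+(-32)=54

Answer: C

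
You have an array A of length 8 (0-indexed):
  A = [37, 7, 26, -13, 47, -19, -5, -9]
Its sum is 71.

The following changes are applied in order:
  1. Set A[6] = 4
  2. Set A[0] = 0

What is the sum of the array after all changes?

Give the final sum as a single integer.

Initial sum: 71
Change 1: A[6] -5 -> 4, delta = 9, sum = 80
Change 2: A[0] 37 -> 0, delta = -37, sum = 43

Answer: 43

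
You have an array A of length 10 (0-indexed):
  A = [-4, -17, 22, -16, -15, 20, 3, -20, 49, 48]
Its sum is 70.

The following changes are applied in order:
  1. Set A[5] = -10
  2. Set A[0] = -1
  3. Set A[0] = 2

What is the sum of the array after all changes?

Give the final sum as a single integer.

Answer: 46

Derivation:
Initial sum: 70
Change 1: A[5] 20 -> -10, delta = -30, sum = 40
Change 2: A[0] -4 -> -1, delta = 3, sum = 43
Change 3: A[0] -1 -> 2, delta = 3, sum = 46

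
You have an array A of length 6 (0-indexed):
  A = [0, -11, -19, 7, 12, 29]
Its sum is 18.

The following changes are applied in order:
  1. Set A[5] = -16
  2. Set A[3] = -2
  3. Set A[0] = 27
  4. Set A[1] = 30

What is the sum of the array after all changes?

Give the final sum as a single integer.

Initial sum: 18
Change 1: A[5] 29 -> -16, delta = -45, sum = -27
Change 2: A[3] 7 -> -2, delta = -9, sum = -36
Change 3: A[0] 0 -> 27, delta = 27, sum = -9
Change 4: A[1] -11 -> 30, delta = 41, sum = 32

Answer: 32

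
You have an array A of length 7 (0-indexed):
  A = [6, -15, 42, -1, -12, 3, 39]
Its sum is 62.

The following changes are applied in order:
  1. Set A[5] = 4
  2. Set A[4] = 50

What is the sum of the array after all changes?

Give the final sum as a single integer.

Answer: 125

Derivation:
Initial sum: 62
Change 1: A[5] 3 -> 4, delta = 1, sum = 63
Change 2: A[4] -12 -> 50, delta = 62, sum = 125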